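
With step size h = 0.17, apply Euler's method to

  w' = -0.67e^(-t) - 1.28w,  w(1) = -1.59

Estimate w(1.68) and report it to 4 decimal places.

-0.6860

Euler: w_{n+1} = w_n + h·f(t_n, w_n).
t=1.000000, w=-1.590000: f=1.788721 → w ← -1.590000 + 0.17·1.788721 = -1.285917
t=1.170000, w=-1.285917: f=1.438029 → w ← -1.285917 + 0.17·1.438029 = -1.041453
t=1.340000, w=-1.041453: f=1.157623 → w ← -1.041453 + 0.17·1.157623 = -0.844657
t=1.510000, w=-0.844657: f=0.933151 → w ← -0.844657 + 0.17·0.933151 = -0.686021
w(1.68) ≈ -0.6860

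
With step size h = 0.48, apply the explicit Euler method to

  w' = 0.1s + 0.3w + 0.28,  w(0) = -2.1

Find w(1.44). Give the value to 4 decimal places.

-2.6076

Euler: w_{n+1} = w_n + h·f(s_n, w_n).
s=0.000000, w=-2.100000: f=-0.350000 → w ← -2.100000 + 0.48·(-0.350000) = -2.268000
s=0.480000, w=-2.268000: f=-0.352400 → w ← -2.268000 + 0.48·(-0.352400) = -2.437152
s=0.960000, w=-2.437152: f=-0.355146 → w ← -2.437152 + 0.48·(-0.355146) = -2.607622
w(1.44) ≈ -2.6076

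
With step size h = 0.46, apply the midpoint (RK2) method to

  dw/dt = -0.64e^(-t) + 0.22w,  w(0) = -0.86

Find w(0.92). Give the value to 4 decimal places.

-1.4849

Midpoint: k1 = f(t_n, w_n); k2 = f(t_n + h/2, w_n + (h/2)·k1); w_{n+1} = w_n + h·k2.
t=0.000000, w=-0.860000:
  k1 = f(0.000000, -0.860000) = -0.829200
  k2 = f(0.230000, -1.050716) = -0.739659
  w ← -0.860000 + 0.46·(-0.739659) = -1.200243
t=0.460000, w=-1.200243:
  k1 = f(0.460000, -1.200243) = -0.668075
  k2 = f(0.690000, -1.353900) = -0.618867
  w ← -1.200243 + 0.46·(-0.618867) = -1.484922
w(0.92) ≈ -1.4849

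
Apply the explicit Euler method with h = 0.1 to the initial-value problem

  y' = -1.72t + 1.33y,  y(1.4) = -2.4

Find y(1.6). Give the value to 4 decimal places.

Euler: y_{n+1} = y_n + h·f(t_n, y_n).
t=1.400000, y=-2.400000: f=-5.600000 → y ← -2.400000 + 0.1·(-5.600000) = -2.960000
t=1.500000, y=-2.960000: f=-6.516800 → y ← -2.960000 + 0.1·(-6.516800) = -3.611680
y(1.6) ≈ -3.6117

-3.6117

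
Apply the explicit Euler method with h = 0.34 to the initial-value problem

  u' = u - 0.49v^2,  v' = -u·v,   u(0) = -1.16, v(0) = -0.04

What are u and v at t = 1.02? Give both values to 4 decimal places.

Euler on (u,v): u_{n+1} = u_n + h·u', v_{n+1} = v_n + h·v'.
0.000000: (-1.160000, -0.040000); f=(-1.160784, -0.046400) → (-1.554667, -0.055776)
0.340000: (-1.554667, -0.055776); f=(-1.556191, -0.086713) → (-2.083771, -0.085258)
0.680000: (-2.083771, -0.085258); f=(-2.087333, -0.177659) → (-2.793465, -0.145663)
(u(1.02), v(1.02)) ≈ (-2.7935, -0.1457)

-2.7935, -0.1457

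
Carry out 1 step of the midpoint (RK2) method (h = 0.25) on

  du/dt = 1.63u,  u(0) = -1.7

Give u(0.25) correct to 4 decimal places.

-2.5339

Midpoint: k1 = f(t_n, u_n); k2 = f(t_n + h/2, u_n + (h/2)·k1); u_{n+1} = u_n + h·k2.
t=0.000000, u=-1.700000:
  k1 = f(0.000000, -1.700000) = -2.771000
  k2 = f(0.125000, -2.046375) = -3.335591
  u ← -1.700000 + 0.25·(-3.335591) = -2.533898
u(0.25) ≈ -2.5339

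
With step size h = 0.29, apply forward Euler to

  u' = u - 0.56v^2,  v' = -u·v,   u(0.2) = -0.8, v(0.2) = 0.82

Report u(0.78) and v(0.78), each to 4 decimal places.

-1.6379, 1.3446

Euler on (u,v): u_{n+1} = u_n + h·u', v_{n+1} = v_n + h·v'.
0.200000: (-0.800000, 0.820000); f=(-1.176544, 0.656000) → (-1.141198, 1.010240)
0.490000: (-1.141198, 1.010240); f=(-1.712725, 1.152884) → (-1.637888, 1.344576)
(u(0.78), v(0.78)) ≈ (-1.6379, 1.3446)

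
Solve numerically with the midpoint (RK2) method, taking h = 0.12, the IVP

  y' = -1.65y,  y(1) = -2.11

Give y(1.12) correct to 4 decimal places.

-1.7336

Midpoint: k1 = f(s_n, y_n); k2 = f(s_n + h/2, y_n + (h/2)·k1); y_{n+1} = y_n + h·k2.
s=1.000000, y=-2.110000:
  k1 = f(1.000000, -2.110000) = 3.481500
  k2 = f(1.060000, -1.901110) = 3.136831
  y ← -2.110000 + 0.12·3.136831 = -1.733580
y(1.12) ≈ -1.7336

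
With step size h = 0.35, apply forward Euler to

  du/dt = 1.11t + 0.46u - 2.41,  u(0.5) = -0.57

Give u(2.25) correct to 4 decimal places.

Euler: u_{n+1} = u_n + h·f(t_n, u_n).
t=0.500000, u=-0.570000: f=-2.117200 → u ← -0.570000 + 0.35·(-2.117200) = -1.311020
t=0.850000, u=-1.311020: f=-2.069569 → u ← -1.311020 + 0.35·(-2.069569) = -2.035369
t=1.200000, u=-2.035369: f=-2.014270 → u ← -2.035369 + 0.35·(-2.014270) = -2.740364
t=1.550000, u=-2.740364: f=-1.950067 → u ← -2.740364 + 0.35·(-1.950067) = -3.422887
t=1.900000, u=-3.422887: f=-1.875528 → u ← -3.422887 + 0.35·(-1.875528) = -4.079322
u(2.25) ≈ -4.0793

-4.0793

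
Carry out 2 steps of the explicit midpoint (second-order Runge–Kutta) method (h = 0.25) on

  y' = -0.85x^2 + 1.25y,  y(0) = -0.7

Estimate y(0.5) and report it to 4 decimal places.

Midpoint: k1 = f(x_n, y_n); k2 = f(x_n + h/2, y_n + (h/2)·k1); y_{n+1} = y_n + h·k2.
x=0.000000, y=-0.700000:
  k1 = f(0.000000, -0.700000) = -0.875000
  k2 = f(0.125000, -0.809375) = -1.025000
  y ← -0.700000 + 0.25·(-1.025000) = -0.956250
x=0.250000, y=-0.956250:
  k1 = f(0.250000, -0.956250) = -1.248438
  k2 = f(0.375000, -1.112305) = -1.509912
  y ← -0.956250 + 0.25·(-1.509912) = -1.333728
y(0.5) ≈ -1.3337

-1.3337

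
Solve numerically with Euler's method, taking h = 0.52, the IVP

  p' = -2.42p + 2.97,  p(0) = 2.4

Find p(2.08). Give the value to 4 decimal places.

1.2325

Euler: p_{n+1} = p_n + h·f(x_n, p_n).
x=0.000000, p=2.400000: f=-2.838000 → p ← 2.400000 + 0.52·(-2.838000) = 0.924240
x=0.520000, p=0.924240: f=0.733339 → p ← 0.924240 + 0.52·0.733339 = 1.305576
x=1.040000, p=1.305576: f=-0.189495 → p ← 1.305576 + 0.52·(-0.189495) = 1.207039
x=1.560000, p=1.207039: f=0.048965 → p ← 1.207039 + 0.52·0.048965 = 1.232501
p(2.08) ≈ 1.2325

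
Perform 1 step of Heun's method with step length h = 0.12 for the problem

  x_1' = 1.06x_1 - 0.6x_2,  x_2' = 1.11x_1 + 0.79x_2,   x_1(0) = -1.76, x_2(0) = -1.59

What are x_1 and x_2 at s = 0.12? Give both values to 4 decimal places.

-1.8625, -2.0007

Heun on (x_1,x_2): k1 = f(s_n, state_n); k2 = f(s_n + h, state_n + h·k1); state_{n+1} = state_n + (h/2)·(k1 + k2).
0.000000: (-1.760000, -1.590000)
  k1 = (-0.911600, -3.209700)
  predictor → (-1.869392, -1.975164)
  k2 = (-0.796457, -3.635405)
  → (-1.862483, -2.000706)
(x_1(0.12), x_2(0.12)) ≈ (-1.8625, -2.0007)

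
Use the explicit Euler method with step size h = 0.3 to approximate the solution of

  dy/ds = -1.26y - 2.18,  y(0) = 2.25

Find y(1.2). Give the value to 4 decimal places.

-1.1344

Euler: y_{n+1} = y_n + h·f(s_n, y_n).
s=0.000000, y=2.250000: f=-5.015000 → y ← 2.250000 + 0.3·(-5.015000) = 0.745500
s=0.300000, y=0.745500: f=-3.119330 → y ← 0.745500 + 0.3·(-3.119330) = -0.190299
s=0.600000, y=-0.190299: f=-1.940223 → y ← -0.190299 + 0.3·(-1.940223) = -0.772366
s=0.900000, y=-0.772366: f=-1.206819 → y ← -0.772366 + 0.3·(-1.206819) = -1.134412
y(1.2) ≈ -1.1344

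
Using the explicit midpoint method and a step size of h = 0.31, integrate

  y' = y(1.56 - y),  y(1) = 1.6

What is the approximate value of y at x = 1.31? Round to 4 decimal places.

Midpoint: k1 = f(x_n, y_n); k2 = f(x_n + h/2, y_n + (h/2)·k1); y_{n+1} = y_n + h·k2.
x=1.000000, y=1.600000:
  k1 = f(1.000000, 1.600000) = -0.064000
  k2 = f(1.155000, 1.590080) = -0.047830
  y ← 1.600000 + 0.31·(-0.047830) = 1.585173
y(1.31) ≈ 1.5852

1.5852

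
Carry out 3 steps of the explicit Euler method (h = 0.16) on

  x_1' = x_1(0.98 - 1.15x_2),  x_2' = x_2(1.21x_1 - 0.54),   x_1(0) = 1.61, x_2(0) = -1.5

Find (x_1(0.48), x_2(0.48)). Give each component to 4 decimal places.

Euler on (x_1,x_2): x_1_{n+1} = x_1_n + h·x_1', x_2_{n+1} = x_2_n + h·x_2'.
0.000000: (1.610000, -1.500000); f=(4.355050, -2.112150) → (2.306808, -1.837944)
0.160000: (2.306808, -1.837944); f=(7.136423, -4.137649) → (3.448636, -2.499968)
0.320000: (3.448636, -2.499968); f=(13.294363, -9.082006) → (5.575734, -3.953089)
(x_1(0.48), x_2(0.48)) ≈ (5.5757, -3.9531)

5.5757, -3.9531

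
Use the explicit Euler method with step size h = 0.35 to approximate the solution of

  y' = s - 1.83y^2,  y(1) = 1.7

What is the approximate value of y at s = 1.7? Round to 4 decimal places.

Euler: y_{n+1} = y_n + h·f(s_n, y_n).
s=1.000000, y=1.700000: f=-4.288700 → y ← 1.700000 + 0.35·(-4.288700) = 0.198955
s=1.350000, y=0.198955: f=1.277563 → y ← 0.198955 + 0.35·1.277563 = 0.646102
y(1.7) ≈ 0.6461

0.6461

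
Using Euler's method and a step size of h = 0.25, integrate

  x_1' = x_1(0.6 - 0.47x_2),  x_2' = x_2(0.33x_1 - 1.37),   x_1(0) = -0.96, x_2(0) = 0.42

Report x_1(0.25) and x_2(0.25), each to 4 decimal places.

-1.0566, 0.2429

Euler on (x_1,x_2): x_1_{n+1} = x_1_n + h·x_1', x_2_{n+1} = x_2_n + h·x_2'.
0.000000: (-0.960000, 0.420000); f=(-0.386496, -0.708456) → (-1.056624, 0.242886)
(x_1(0.25), x_2(0.25)) ≈ (-1.0566, 0.2429)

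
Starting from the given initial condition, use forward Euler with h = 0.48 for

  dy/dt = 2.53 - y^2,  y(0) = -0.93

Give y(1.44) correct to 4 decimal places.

1.7347

Euler: y_{n+1} = y_n + h·f(t_n, y_n).
t=0.000000, y=-0.930000: f=1.665100 → y ← -0.930000 + 0.48·1.665100 = -0.130752
t=0.480000, y=-0.130752: f=2.512904 → y ← -0.130752 + 0.48·2.512904 = 1.075442
t=0.960000, y=1.075442: f=1.373425 → y ← 1.075442 + 0.48·1.373425 = 1.734686
y(1.44) ≈ 1.7347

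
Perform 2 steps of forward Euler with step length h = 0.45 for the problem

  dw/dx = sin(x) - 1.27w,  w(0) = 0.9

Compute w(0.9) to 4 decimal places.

Euler: w_{n+1} = w_n + h·f(x_n, w_n).
x=0.000000, w=0.900000: f=-1.143000 → w ← 0.900000 + 0.45·(-1.143000) = 0.385650
x=0.450000, w=0.385650: f=-0.054810 → w ← 0.385650 + 0.45·(-0.054810) = 0.360986
w(0.9) ≈ 0.3610

0.3610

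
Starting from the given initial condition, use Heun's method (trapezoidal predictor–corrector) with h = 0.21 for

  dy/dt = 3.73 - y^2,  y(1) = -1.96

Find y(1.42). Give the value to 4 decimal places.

-2.0657

Heun: k1 = f(t_n, y_n); k2 = f(t_n + h, y_n + h·k1); y_{n+1} = y_n + (h/2)·(k1 + k2).
t=1.000000, y=-1.960000:
  k1 = f(1.000000, -1.960000) = -0.111600
  k2 = f(1.210000, -1.983436) = -0.204018
  y ← -1.960000 + (0.21/2)·(-0.111600 + (-0.204018)) = -1.993140
t=1.210000, y=-1.993140:
  k1 = f(1.210000, -1.993140) = -0.242607
  k2 = f(1.420000, -2.044087) = -0.448293
  y ← -1.993140 + (0.21/2)·(-0.242607 + (-0.448293)) = -2.065684
y(1.42) ≈ -2.0657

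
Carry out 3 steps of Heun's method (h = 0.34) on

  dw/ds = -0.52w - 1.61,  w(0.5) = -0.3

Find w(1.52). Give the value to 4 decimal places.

-1.4458

Heun: k1 = f(s_n, w_n); k2 = f(s_n + h, w_n + h·k1); w_{n+1} = w_n + (h/2)·(k1 + k2).
s=0.500000, w=-0.300000:
  k1 = f(0.500000, -0.300000) = -1.454000
  k2 = f(0.840000, -0.794360) = -1.196933
  w ← -0.300000 + (0.34/2)·(-1.454000 + (-1.196933)) = -0.750659
s=0.840000, w=-0.750659:
  k1 = f(0.840000, -0.750659) = -1.219658
  k2 = f(1.180000, -1.165342) = -1.004022
  w ← -0.750659 + (0.34/2)·(-1.219658 + (-1.004022)) = -1.128684
s=1.180000, w=-1.128684:
  k1 = f(1.180000, -1.128684) = -1.023084
  k2 = f(1.520000, -1.476533) = -0.842203
  w ← -1.128684 + (0.34/2)·(-1.023084 + (-0.842203)) = -1.445783
w(1.52) ≈ -1.4458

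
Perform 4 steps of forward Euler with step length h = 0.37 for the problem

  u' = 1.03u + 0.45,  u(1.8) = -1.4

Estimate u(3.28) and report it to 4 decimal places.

-3.9410

Euler: u_{n+1} = u_n + h·f(t_n, u_n).
t=1.800000, u=-1.400000: f=-0.992000 → u ← -1.400000 + 0.37·(-0.992000) = -1.767040
t=2.170000, u=-1.767040: f=-1.370051 → u ← -1.767040 + 0.37·(-1.370051) = -2.273959
t=2.540000, u=-2.273959: f=-1.892178 → u ← -2.273959 + 0.37·(-1.892178) = -2.974065
t=2.910000, u=-2.974065: f=-2.613287 → u ← -2.974065 + 0.37·(-2.613287) = -3.940981
u(3.28) ≈ -3.9410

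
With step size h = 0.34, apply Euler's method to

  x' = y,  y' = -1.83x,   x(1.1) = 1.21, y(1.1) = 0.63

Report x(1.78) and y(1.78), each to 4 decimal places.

1.3824, -1.0090

Euler on (x,y): x_{n+1} = x_n + h·x', y_{n+1} = y_n + h·y'.
1.100000: (1.210000, 0.630000); f=(0.630000, -2.214300) → (1.424200, -0.122862)
1.440000: (1.424200, -0.122862); f=(-0.122862, -2.606286) → (1.382427, -1.008999)
(x(1.78), y(1.78)) ≈ (1.3824, -1.0090)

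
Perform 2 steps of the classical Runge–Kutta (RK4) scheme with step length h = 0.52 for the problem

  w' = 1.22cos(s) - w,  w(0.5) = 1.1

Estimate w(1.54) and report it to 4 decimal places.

0.7244

RK4: k1 = f(s_n, w_n); k2 = f(s_n + h/2, w_n + (h/2)·k1); k3 = f(s_n + h/2, w_n + (h/2)·k2); k4 = f(s_n + h, w_n + h·k3); w_{n+1} = w_n + (h/6)·(k1 + 2k2 + 2k3 + k4).
s=0.500000, w=1.100000:
  k1 = f(0.500000, 1.100000) = -0.029349
  k2 = f(0.760000, 1.092369) = -0.208069
  k3 = f(0.760000, 1.045902) = -0.161602
  k4 = f(1.020000, 1.015967) = -0.377460
  w ← 1.100000 + (0.52/6)·(k1 + 2k2 + 2k3 + k4) = 1.000667
s=1.020000, w=1.000667:
  k1 = f(1.020000, 1.000667) = -0.362160
  k2 = f(1.280000, 0.906505) = -0.556713
  k3 = f(1.280000, 0.855922) = -0.506129
  k4 = f(1.540000, 0.737480) = -0.699914
  w ← 1.000667 + (0.52/6)·(k1 + 2k2 + 2k3 + k4) = 0.724394
w(1.54) ≈ 0.7244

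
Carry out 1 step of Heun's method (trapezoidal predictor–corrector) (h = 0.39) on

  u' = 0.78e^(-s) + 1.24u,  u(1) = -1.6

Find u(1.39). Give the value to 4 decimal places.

Heun: k1 = f(s_n, u_n); k2 = f(s_n + h, u_n + h·k1); u_{n+1} = u_n + (h/2)·(k1 + k2).
s=1.000000, u=-1.600000:
  k1 = f(1.000000, -1.600000) = -1.697054
  k2 = f(1.390000, -2.261851) = -2.610417
  u ← -1.600000 + (0.39/2)·(-1.697054 + (-2.610417)) = -2.439957
u(1.39) ≈ -2.4400

-2.4400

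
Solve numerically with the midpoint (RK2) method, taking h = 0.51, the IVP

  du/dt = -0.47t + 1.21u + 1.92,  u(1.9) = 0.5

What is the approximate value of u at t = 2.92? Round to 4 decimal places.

Midpoint: k1 = f(t_n, u_n); k2 = f(t_n + h/2, u_n + (h/2)·k1); u_{n+1} = u_n + h·k2.
t=1.900000, u=0.500000:
  k1 = f(1.900000, 0.500000) = 1.632000
  k2 = f(2.155000, 0.916160) = 2.015704
  u ← 0.500000 + 0.51·2.015704 = 1.528009
t=2.410000, u=1.528009:
  k1 = f(2.410000, 1.528009) = 2.636191
  k2 = f(2.665000, 2.200237) = 3.329737
  u ← 1.528009 + 0.51·3.329737 = 3.226175
u(2.92) ≈ 3.2262

3.2262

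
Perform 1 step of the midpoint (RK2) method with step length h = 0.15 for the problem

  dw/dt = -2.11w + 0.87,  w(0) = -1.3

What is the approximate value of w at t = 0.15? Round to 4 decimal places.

-0.8438

Midpoint: k1 = f(t_n, w_n); k2 = f(t_n + h/2, w_n + (h/2)·k1); w_{n+1} = w_n + h·k2.
t=0.000000, w=-1.300000:
  k1 = f(0.000000, -1.300000) = 3.613000
  k2 = f(0.075000, -1.029025) = 3.041243
  w ← -1.300000 + 0.15·3.041243 = -0.843814
w(0.15) ≈ -0.8438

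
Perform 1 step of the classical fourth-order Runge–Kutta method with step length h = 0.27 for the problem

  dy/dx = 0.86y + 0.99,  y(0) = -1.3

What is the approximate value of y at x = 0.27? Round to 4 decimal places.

RK4: k1 = f(x_n, y_n); k2 = f(x_n + h/2, y_n + (h/2)·k1); k3 = f(x_n + h/2, y_n + (h/2)·k2); k4 = f(x_n + h, y_n + h·k3); y_{n+1} = y_n + (h/6)·(k1 + 2k2 + 2k3 + k4).
x=0.000000, y=-1.300000:
  k1 = f(0.000000, -1.300000) = -0.128000
  k2 = f(0.135000, -1.317280) = -0.142861
  k3 = f(0.135000, -1.319286) = -0.144586
  k4 = f(0.270000, -1.339038) = -0.161573
  y ← -1.300000 + (0.27/6)·(k1 + 2k2 + 2k3 + k4) = -1.338901
y(0.27) ≈ -1.3389

-1.3389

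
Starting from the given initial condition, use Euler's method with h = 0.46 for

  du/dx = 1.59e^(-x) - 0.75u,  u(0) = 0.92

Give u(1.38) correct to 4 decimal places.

1.1662

Euler: u_{n+1} = u_n + h·f(x_n, u_n).
x=0.000000, u=0.920000: f=0.900000 → u ← 0.920000 + 0.46·0.900000 = 1.334000
x=0.460000, u=1.334000: f=0.003241 → u ← 1.334000 + 0.46·0.003241 = 1.335491
x=0.920000, u=1.335491: f=-0.367973 → u ← 1.335491 + 0.46·(-0.367973) = 1.166223
u(1.38) ≈ 1.1662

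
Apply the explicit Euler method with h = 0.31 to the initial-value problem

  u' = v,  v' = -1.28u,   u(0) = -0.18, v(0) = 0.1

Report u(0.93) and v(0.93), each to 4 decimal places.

-0.0244, 0.2686

Euler on (u,v): u_{n+1} = u_n + h·u', v_{n+1} = v_n + h·v'.
0.000000: (-0.180000, 0.100000); f=(0.100000, 0.230400) → (-0.149000, 0.171424)
0.310000: (-0.149000, 0.171424); f=(0.171424, 0.190720) → (-0.095859, 0.230547)
0.620000: (-0.095859, 0.230547); f=(0.230547, 0.122699) → (-0.024389, 0.268584)
(u(0.93), v(0.93)) ≈ (-0.0244, 0.2686)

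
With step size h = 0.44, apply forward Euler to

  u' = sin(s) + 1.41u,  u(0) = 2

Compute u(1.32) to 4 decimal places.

9.1522

Euler: u_{n+1} = u_n + h·f(s_n, u_n).
s=0.000000, u=2.000000: f=2.820000 → u ← 2.000000 + 0.44·2.820000 = 3.240800
s=0.440000, u=3.240800: f=4.995467 → u ← 3.240800 + 0.44·4.995467 = 5.438806
s=0.880000, u=5.438806: f=8.439455 → u ← 5.438806 + 0.44·8.439455 = 9.152166
u(1.32) ≈ 9.1522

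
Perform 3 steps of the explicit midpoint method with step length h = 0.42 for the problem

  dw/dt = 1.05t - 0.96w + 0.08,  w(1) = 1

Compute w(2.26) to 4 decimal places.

1.7159

Midpoint: k1 = f(t_n, w_n); k2 = f(t_n + h/2, w_n + (h/2)·k1); w_{n+1} = w_n + h·k2.
t=1.000000, w=1.000000:
  k1 = f(1.000000, 1.000000) = 0.170000
  k2 = f(1.210000, 1.035700) = 0.356228
  w ← 1.000000 + 0.42·0.356228 = 1.149616
t=1.420000, w=1.149616:
  k1 = f(1.420000, 1.149616) = 0.467369
  k2 = f(1.630000, 1.247763) = 0.593647
  w ← 1.149616 + 0.42·0.593647 = 1.398948
t=1.840000, w=1.398948:
  k1 = f(1.840000, 1.398948) = 0.669010
  k2 = f(2.050000, 1.539440) = 0.754638
  w ← 1.398948 + 0.42·0.754638 = 1.715896
w(2.26) ≈ 1.7159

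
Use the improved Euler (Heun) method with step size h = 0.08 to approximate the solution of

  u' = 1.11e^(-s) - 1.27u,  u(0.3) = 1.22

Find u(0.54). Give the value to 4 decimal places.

1.0499

Heun: k1 = f(s_n, u_n); k2 = f(s_n + h, u_n + h·k1); u_{n+1} = u_n + (h/2)·(k1 + k2).
s=0.300000, u=1.220000:
  k1 = f(0.300000, 1.220000) = -0.727092
  k2 = f(0.380000, 1.161833) = -0.716441
  u ← 1.220000 + (0.08/2)·(-0.727092 + (-0.716441)) = 1.162259
s=0.380000, u=1.162259:
  k1 = f(0.380000, 1.162259) = -0.716982
  k2 = f(0.460000, 1.104900) = -0.702498
  u ← 1.162259 + (0.08/2)·(-0.716982 + (-0.702498)) = 1.105479
s=0.460000, u=1.105479:
  k1 = f(0.460000, 1.105479) = -0.703234
  k2 = f(0.540000, 1.049221) = -0.685660
  u ← 1.105479 + (0.08/2)·(-0.703234 + (-0.685660)) = 1.049924
u(0.54) ≈ 1.0499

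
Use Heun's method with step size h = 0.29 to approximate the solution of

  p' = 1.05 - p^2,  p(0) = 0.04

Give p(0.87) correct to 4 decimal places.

0.7349

Heun: k1 = f(s_n, p_n); k2 = f(s_n + h, p_n + h·k1); p_{n+1} = p_n + (h/2)·(k1 + k2).
s=0.000000, p=0.040000:
  k1 = f(0.000000, 0.040000) = 1.048400
  k2 = f(0.290000, 0.344036) = 0.931639
  p ← 0.040000 + (0.29/2)·(1.048400 + 0.931639) = 0.327106
s=0.290000, p=0.327106:
  k1 = f(0.290000, 0.327106) = 0.943002
  k2 = f(0.580000, 0.600576) = 0.689308
  p ← 0.327106 + (0.29/2)·(0.943002 + 0.689308) = 0.563791
s=0.580000, p=0.563791:
  k1 = f(0.580000, 0.563791) = 0.732140
  k2 = f(0.870000, 0.776111) = 0.447651
  p ← 0.563791 + (0.29/2)·(0.732140 + 0.447651) = 0.734860
p(0.87) ≈ 0.7349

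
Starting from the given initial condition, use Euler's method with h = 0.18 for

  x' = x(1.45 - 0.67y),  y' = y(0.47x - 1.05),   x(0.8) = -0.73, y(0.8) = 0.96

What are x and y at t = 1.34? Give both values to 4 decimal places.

-1.1749, 0.3876

Euler on (x,y): x_{n+1} = x_n + h·x', y_{n+1} = y_n + h·y'.
0.800000: (-0.730000, 0.960000); f=(-0.588964, -1.337376) → (-0.836014, 0.719272)
0.980000: (-0.836014, 0.719272); f=(-0.809334, -1.037857) → (-0.981694, 0.532458)
1.160000: (-0.981694, 0.532458); f=(-1.073240, -0.804755) → (-1.174877, 0.387602)
(x(1.34), y(1.34)) ≈ (-1.1749, 0.3876)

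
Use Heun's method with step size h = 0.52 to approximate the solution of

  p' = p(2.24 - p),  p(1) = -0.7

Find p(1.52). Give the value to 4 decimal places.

Heun: k1 = f(s_n, p_n); k2 = f(s_n + h, p_n + h·k1); p_{n+1} = p_n + (h/2)·(k1 + k2).
s=1.000000, p=-0.700000:
  k1 = f(1.000000, -0.700000) = -2.058000
  k2 = f(1.520000, -1.770160) = -7.098625
  p ← -0.700000 + (0.52/2)·(-2.058000 + (-7.098625)) = -3.080722
p(1.52) ≈ -3.0807

-3.0807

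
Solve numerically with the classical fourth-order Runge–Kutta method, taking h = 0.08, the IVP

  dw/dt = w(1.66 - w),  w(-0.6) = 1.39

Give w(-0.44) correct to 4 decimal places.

1.4448

RK4: k1 = f(t_n, w_n); k2 = f(t_n + h/2, w_n + (h/2)·k1); k3 = f(t_n + h/2, w_n + (h/2)·k2); k4 = f(t_n + h, w_n + h·k3); w_{n+1} = w_n + (h/6)·(k1 + 2k2 + 2k3 + k4).
t=-0.600000, w=1.390000:
  k1 = f(-0.600000, 1.390000) = 0.375300
  k2 = f(-0.560000, 1.405012) = 0.358261
  k3 = f(-0.560000, 1.404330) = 0.359045
  k4 = f(-0.520000, 1.418724) = 0.342305
  w ← 1.390000 + (0.08/6)·(k1 + 2k2 + 2k3 + k4) = 1.418696
t=-0.520000, w=1.418696:
  k1 = f(-0.520000, 1.418696) = 0.342337
  k2 = f(-0.480000, 1.432390) = 0.326027
  k3 = f(-0.480000, 1.431737) = 0.326812
  k4 = f(-0.440000, 1.444841) = 0.310870
  w ← 1.418696 + (0.08/6)·(k1 + 2k2 + 2k3 + k4) = 1.444815
w(-0.44) ≈ 1.4448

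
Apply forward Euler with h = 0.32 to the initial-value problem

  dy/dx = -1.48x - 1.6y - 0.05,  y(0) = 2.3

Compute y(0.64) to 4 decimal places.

0.3724

Euler: y_{n+1} = y_n + h·f(x_n, y_n).
x=0.000000, y=2.300000: f=-3.730000 → y ← 2.300000 + 0.32·(-3.730000) = 1.106400
x=0.320000, y=1.106400: f=-2.293840 → y ← 1.106400 + 0.32·(-2.293840) = 0.372371
y(0.64) ≈ 0.3724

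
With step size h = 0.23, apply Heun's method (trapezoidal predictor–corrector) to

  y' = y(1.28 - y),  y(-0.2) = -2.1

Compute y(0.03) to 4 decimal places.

Heun: k1 = f(x_n, y_n); k2 = f(x_n + h, y_n + h·k1); y_{n+1} = y_n + (h/2)·(k1 + k2).
x=-0.200000, y=-2.100000:
  k1 = f(-0.200000, -2.100000) = -7.098000
  k2 = f(0.030000, -3.732540) = -18.709506
  y ← -2.100000 + (0.23/2)·(-7.098000 + (-18.709506)) = -5.067863
y(0.03) ≈ -5.0679

-5.0679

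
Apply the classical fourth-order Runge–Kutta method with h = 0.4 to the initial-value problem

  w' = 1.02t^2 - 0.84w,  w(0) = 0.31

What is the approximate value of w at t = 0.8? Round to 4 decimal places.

RK4: k1 = f(t_n, w_n); k2 = f(t_n + h/2, w_n + (h/2)·k1); k3 = f(t_n + h/2, w_n + (h/2)·k2); k4 = f(t_n + h, w_n + h·k3); w_{n+1} = w_n + (h/6)·(k1 + 2k2 + 2k3 + k4).
t=0.000000, w=0.310000:
  k1 = f(0.000000, 0.310000) = -0.260400
  k2 = f(0.200000, 0.257920) = -0.175853
  k3 = f(0.200000, 0.274829) = -0.190057
  k4 = f(0.400000, 0.233977) = -0.033341
  w ← 0.310000 + (0.4/6)·(k1 + 2k2 + 2k3 + k4) = 0.241629
t=0.400000, w=0.241629:
  k1 = f(0.400000, 0.241629) = -0.039769
  k2 = f(0.600000, 0.233676) = 0.170912
  k3 = f(0.600000, 0.275812) = 0.135518
  k4 = f(0.800000, 0.295837) = 0.404297
  w ← 0.241629 + (0.4/6)·(k1 + 2k2 + 2k3 + k4) = 0.306789
w(0.8) ≈ 0.3068

0.3068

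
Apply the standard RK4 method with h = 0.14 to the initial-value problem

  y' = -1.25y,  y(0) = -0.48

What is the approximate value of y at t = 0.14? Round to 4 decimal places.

RK4: k1 = f(t_n, y_n); k2 = f(t_n + h/2, y_n + (h/2)·k1); k3 = f(t_n + h/2, y_n + (h/2)·k2); k4 = f(t_n + h, y_n + h·k3); y_{n+1} = y_n + (h/6)·(k1 + 2k2 + 2k3 + k4).
t=0.000000, y=-0.480000:
  k1 = f(0.000000, -0.480000) = 0.600000
  k2 = f(0.070000, -0.438000) = 0.547500
  k3 = f(0.070000, -0.441675) = 0.552094
  k4 = f(0.140000, -0.402707) = 0.503384
  y ← -0.480000 + (0.14/6)·(k1 + 2k2 + 2k3 + k4) = -0.402940
y(0.14) ≈ -0.4029

-0.4029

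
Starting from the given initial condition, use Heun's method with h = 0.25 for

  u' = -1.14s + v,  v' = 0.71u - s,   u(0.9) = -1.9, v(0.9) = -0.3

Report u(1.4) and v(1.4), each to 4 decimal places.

Heun on (u,v): k1 = f(s_n, state_n); k2 = f(s_n + h, state_n + h·k1); state_{n+1} = state_n + (h/2)·(k1 + k2).
0.900000: (-1.900000, -0.300000)
  k1 = (-1.326000, -2.249000)
  predictor → (-2.231500, -0.862250)
  k2 = (-2.173250, -2.734365)
  → (-2.337406, -0.922921)
1.150000: (-2.337406, -0.922921)
  k1 = (-2.233921, -2.809558)
  predictor → (-2.895886, -1.625310)
  k2 = (-3.221310, -3.456079)
  → (-3.019310, -1.706125)
(u(1.4), v(1.4)) ≈ (-3.0193, -1.7061)

-3.0193, -1.7061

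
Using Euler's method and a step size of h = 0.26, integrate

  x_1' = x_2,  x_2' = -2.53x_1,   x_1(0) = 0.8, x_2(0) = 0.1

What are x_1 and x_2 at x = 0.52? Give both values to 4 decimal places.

Euler on (x_1,x_2): x_1_{n+1} = x_1_n + h·x_1', x_2_{n+1} = x_2_n + h·x_2'.
0.000000: (0.800000, 0.100000); f=(0.100000, -2.024000) → (0.826000, -0.426240)
0.260000: (0.826000, -0.426240); f=(-0.426240, -2.089780) → (0.715178, -0.969583)
(x_1(0.52), x_2(0.52)) ≈ (0.7152, -0.9696)

0.7152, -0.9696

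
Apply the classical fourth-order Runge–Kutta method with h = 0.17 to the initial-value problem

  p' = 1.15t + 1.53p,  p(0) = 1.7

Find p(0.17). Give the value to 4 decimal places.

2.2231

RK4: k1 = f(t_n, p_n); k2 = f(t_n + h/2, p_n + (h/2)·k1); k3 = f(t_n + h/2, p_n + (h/2)·k2); k4 = f(t_n + h, p_n + h·k3); p_{n+1} = p_n + (h/6)·(k1 + 2k2 + 2k3 + k4).
t=0.000000, p=1.700000:
  k1 = f(0.000000, 1.700000) = 2.601000
  k2 = f(0.085000, 1.921085) = 3.037010
  k3 = f(0.085000, 1.958146) = 3.093713
  k4 = f(0.170000, 2.225931) = 3.601175
  p ← 1.700000 + (0.17/6)·(k1 + 2k2 + 2k3 + k4) = 2.223136
p(0.17) ≈ 2.2231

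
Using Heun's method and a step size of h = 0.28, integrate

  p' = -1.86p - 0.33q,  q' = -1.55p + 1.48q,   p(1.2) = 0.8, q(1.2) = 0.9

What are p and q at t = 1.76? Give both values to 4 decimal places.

Heun on (p,q): k1 = f(t_n, state_n); k2 = f(t_n + h, state_n + h·k1); state_{n+1} = state_n + (h/2)·(k1 + k2).
1.200000: (0.800000, 0.900000)
  k1 = (-1.785000, 0.092000)
  predictor → (0.300200, 0.925760)
  k2 = (-0.863873, 0.904815)
  → (0.429158, 1.039554)
1.480000: (0.429158, 1.039554)
  k1 = (-1.141286, 0.873345)
  predictor → (0.109598, 1.284091)
  k2 = (-0.627602, 1.730578)
  → (0.181514, 1.404103)
(p(1.76), q(1.76)) ≈ (0.1815, 1.4041)

0.1815, 1.4041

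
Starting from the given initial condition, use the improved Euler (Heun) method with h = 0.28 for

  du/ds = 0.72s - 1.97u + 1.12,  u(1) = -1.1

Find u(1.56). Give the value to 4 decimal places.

0.2865

Heun: k1 = f(s_n, u_n); k2 = f(s_n + h, u_n + h·k1); u_{n+1} = u_n + (h/2)·(k1 + k2).
s=1.000000, u=-1.100000:
  k1 = f(1.000000, -1.100000) = 4.007000
  k2 = f(1.280000, 0.021960) = 1.998339
  u ← -1.100000 + (0.28/2)·(4.007000 + 1.998339) = -0.259253
s=1.280000, u=-0.259253:
  k1 = f(1.280000, -0.259253) = 2.552328
  k2 = f(1.560000, 0.455399) = 1.346064
  u ← -0.259253 + (0.28/2)·(2.552328 + 1.346064) = 0.286522
u(1.56) ≈ 0.2865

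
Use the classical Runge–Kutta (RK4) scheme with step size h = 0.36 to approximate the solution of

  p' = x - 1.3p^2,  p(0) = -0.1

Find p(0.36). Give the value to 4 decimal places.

-0.0385

RK4: k1 = f(x_n, p_n); k2 = f(x_n + h/2, p_n + (h/2)·k1); k3 = f(x_n + h/2, p_n + (h/2)·k2); k4 = f(x_n + h, p_n + h·k3); p_{n+1} = p_n + (h/6)·(k1 + 2k2 + 2k3 + k4).
x=0.000000, p=-0.100000:
  k1 = f(0.000000, -0.100000) = -0.013000
  k2 = f(0.180000, -0.102340) = 0.166384
  k3 = f(0.180000, -0.070051) = 0.173621
  k4 = f(0.360000, -0.037497) = 0.358172
  p ← -0.100000 + (0.36/6)·(k1 + 2k2 + 2k3 + k4) = -0.038489
p(0.36) ≈ -0.0385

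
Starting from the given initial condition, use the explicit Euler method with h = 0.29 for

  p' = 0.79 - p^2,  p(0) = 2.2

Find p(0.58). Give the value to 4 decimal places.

0.9496

Euler: p_{n+1} = p_n + h·f(x_n, p_n).
x=0.000000, p=2.200000: f=-4.050000 → p ← 2.200000 + 0.29·(-4.050000) = 1.025500
x=0.290000, p=1.025500: f=-0.261650 → p ← 1.025500 + 0.29·(-0.261650) = 0.949621
p(0.58) ≈ 0.9496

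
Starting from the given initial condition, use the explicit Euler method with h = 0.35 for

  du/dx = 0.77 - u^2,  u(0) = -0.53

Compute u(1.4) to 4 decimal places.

Euler: u_{n+1} = u_n + h·f(x_n, u_n).
x=0.000000, u=-0.530000: f=0.489100 → u ← -0.530000 + 0.35·0.489100 = -0.358815
x=0.350000, u=-0.358815: f=0.641252 → u ← -0.358815 + 0.35·0.641252 = -0.134377
x=0.700000, u=-0.134377: f=0.751943 → u ← -0.134377 + 0.35·0.751943 = 0.128803
x=1.050000, u=0.128803: f=0.753410 → u ← 0.128803 + 0.35·0.753410 = 0.392497
u(1.4) ≈ 0.3925

0.3925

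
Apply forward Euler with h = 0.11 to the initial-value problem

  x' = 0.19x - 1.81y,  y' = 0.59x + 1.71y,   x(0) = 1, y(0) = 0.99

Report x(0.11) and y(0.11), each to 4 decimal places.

Euler on (x,y): x_{n+1} = x_n + h·x', y_{n+1} = y_n + h·y'.
0.000000: (1.000000, 0.990000); f=(-1.601900, 2.282900) → (0.823791, 1.241119)
(x(0.11), y(0.11)) ≈ (0.8238, 1.2411)

0.8238, 1.2411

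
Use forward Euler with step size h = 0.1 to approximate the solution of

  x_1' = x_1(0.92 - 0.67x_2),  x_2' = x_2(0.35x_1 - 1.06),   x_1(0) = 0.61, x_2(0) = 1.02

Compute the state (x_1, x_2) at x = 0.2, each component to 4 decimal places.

0.6428, 0.8551

Euler on (x_1,x_2): x_1_{n+1} = x_1_n + h·x_1', x_2_{n+1} = x_2_n + h·x_2'.
0.000000: (0.610000, 1.020000); f=(0.144326, -0.863430) → (0.624433, 0.933657)
0.100000: (0.624433, 0.933657); f=(0.183864, -0.785624) → (0.642819, 0.855095)
(x_1(0.2), x_2(0.2)) ≈ (0.6428, 0.8551)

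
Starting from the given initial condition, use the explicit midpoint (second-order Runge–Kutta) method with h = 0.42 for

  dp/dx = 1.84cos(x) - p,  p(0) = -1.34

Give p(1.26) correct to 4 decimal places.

Midpoint: k1 = f(x_n, p_n); k2 = f(x_n + h/2, p_n + (h/2)·k1); p_{n+1} = p_n + h·k2.
x=0.000000, p=-1.340000:
  k1 = f(0.000000, -1.340000) = 3.180000
  k2 = f(0.210000, -0.672200) = 2.471777
  p ← -1.340000 + 0.42·2.471777 = -0.301854
x=0.420000, p=-0.301854:
  k1 = f(0.420000, -0.301854) = 1.981937
  k2 = f(0.630000, 0.114353) = 1.372417
  p ← -0.301854 + 0.42·1.372417 = 0.274562
x=0.840000, p=0.274562:
  k1 = f(0.840000, 0.274562) = 0.953570
  k2 = f(1.050000, 0.474811) = 0.440719
  p ← 0.274562 + 0.42·0.440719 = 0.459664
p(1.26) ≈ 0.4597

0.4597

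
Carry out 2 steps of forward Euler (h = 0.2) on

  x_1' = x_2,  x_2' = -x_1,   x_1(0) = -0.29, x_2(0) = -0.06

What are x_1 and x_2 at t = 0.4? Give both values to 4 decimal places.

Euler on (x_1,x_2): x_1_{n+1} = x_1_n + h·x_1', x_2_{n+1} = x_2_n + h·x_2'.
0.000000: (-0.290000, -0.060000); f=(-0.060000, 0.290000) → (-0.302000, -0.002000)
0.200000: (-0.302000, -0.002000); f=(-0.002000, 0.302000) → (-0.302400, 0.058400)
(x_1(0.4), x_2(0.4)) ≈ (-0.3024, 0.0584)

-0.3024, 0.0584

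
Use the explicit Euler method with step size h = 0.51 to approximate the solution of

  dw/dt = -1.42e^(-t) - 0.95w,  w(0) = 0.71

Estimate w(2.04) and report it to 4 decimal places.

-0.4561

Euler: w_{n+1} = w_n + h·f(t_n, w_n).
t=0.000000, w=0.710000: f=-2.094500 → w ← 0.710000 + 0.51·(-2.094500) = -0.358195
t=0.510000, w=-0.358195: f=-0.512418 → w ← -0.358195 + 0.51·(-0.512418) = -0.619528
t=1.020000, w=-0.619528: f=0.076507 → w ← -0.619528 + 0.51·0.076507 = -0.580510
t=1.530000, w=-0.580510: f=0.244004 → w ← -0.580510 + 0.51·0.244004 = -0.456068
w(2.04) ≈ -0.4561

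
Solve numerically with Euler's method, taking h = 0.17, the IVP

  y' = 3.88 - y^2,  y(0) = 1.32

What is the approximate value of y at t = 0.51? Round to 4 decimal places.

Euler: y_{n+1} = y_n + h·f(t_n, y_n).
t=0.000000, y=1.320000: f=2.137600 → y ← 1.320000 + 0.17·2.137600 = 1.683392
t=0.170000, y=1.683392: f=1.046191 → y ← 1.683392 + 0.17·1.046191 = 1.861245
t=0.340000, y=1.861245: f=0.415769 → y ← 1.861245 + 0.17·0.415769 = 1.931925
y(0.51) ≈ 1.9319

1.9319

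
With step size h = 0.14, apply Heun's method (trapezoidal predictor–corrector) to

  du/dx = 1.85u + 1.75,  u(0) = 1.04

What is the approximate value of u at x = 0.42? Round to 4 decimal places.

3.3425

Heun: k1 = f(x_n, u_n); k2 = f(x_n + h, u_n + h·k1); u_{n+1} = u_n + (h/2)·(k1 + k2).
x=0.000000, u=1.040000:
  k1 = f(0.000000, 1.040000) = 3.674000
  k2 = f(0.140000, 1.554360) = 4.625566
  u ← 1.040000 + (0.14/2)·(3.674000 + 4.625566) = 1.620970
x=0.140000, u=1.620970:
  k1 = f(0.140000, 1.620970) = 4.748794
  k2 = f(0.280000, 2.285801) = 5.978731
  u ← 1.620970 + (0.14/2)·(4.748794 + 5.978731) = 2.371896
x=0.280000, u=2.371896:
  k1 = f(0.280000, 2.371896) = 6.138008
  k2 = f(0.420000, 3.231218) = 7.727752
  u ← 2.371896 + (0.14/2)·(6.138008 + 7.727752) = 3.342500
u(0.42) ≈ 3.3425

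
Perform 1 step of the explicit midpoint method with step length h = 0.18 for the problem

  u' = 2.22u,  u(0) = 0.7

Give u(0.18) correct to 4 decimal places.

1.0356

Midpoint: k1 = f(x_n, u_n); k2 = f(x_n + h/2, u_n + (h/2)·k1); u_{n+1} = u_n + h·k2.
x=0.000000, u=0.700000:
  k1 = f(0.000000, 0.700000) = 1.554000
  k2 = f(0.090000, 0.839860) = 1.864489
  u ← 0.700000 + 0.18·1.864489 = 1.035608
u(0.18) ≈ 1.0356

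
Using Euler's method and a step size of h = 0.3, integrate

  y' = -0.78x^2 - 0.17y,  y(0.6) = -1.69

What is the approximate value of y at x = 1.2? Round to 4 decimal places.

-1.7915

Euler: y_{n+1} = y_n + h·f(x_n, y_n).
x=0.600000, y=-1.690000: f=0.006500 → y ← -1.690000 + 0.3·0.006500 = -1.688050
x=0.900000, y=-1.688050: f=-0.344832 → y ← -1.688050 + 0.3·(-0.344832) = -1.791499
y(1.2) ≈ -1.7915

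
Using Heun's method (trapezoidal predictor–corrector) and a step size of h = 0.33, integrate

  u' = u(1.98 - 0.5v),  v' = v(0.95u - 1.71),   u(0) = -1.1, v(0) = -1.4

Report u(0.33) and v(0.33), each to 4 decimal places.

-2.2854, -0.6864

Heun on (u,v): k1 = f(t_n, state_n); k2 = f(t_n + h, state_n + h·k1); state_{n+1} = state_n + (h/2)·(k1 + k2).
0.000000: (-1.100000, -1.400000)
  k1 = (-2.948000, 3.857000)
  predictor → (-2.072840, -0.127190)
  k2 = (-4.236045, 0.467957)
  → (-2.285368, -0.686382)
(u(0.33), v(0.33)) ≈ (-2.2854, -0.6864)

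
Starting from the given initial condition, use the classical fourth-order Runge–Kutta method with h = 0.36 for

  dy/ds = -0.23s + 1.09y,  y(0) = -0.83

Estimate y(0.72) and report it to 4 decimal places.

RK4: k1 = f(s_n, y_n); k2 = f(s_n + h/2, y_n + (h/2)·k1); k3 = f(s_n + h/2, y_n + (h/2)·k2); k4 = f(s_n + h, y_n + h·k3); y_{n+1} = y_n + (h/6)·(k1 + 2k2 + 2k3 + k4).
s=0.000000, y=-0.830000:
  k1 = f(0.000000, -0.830000) = -0.904700
  k2 = f(0.180000, -0.992846) = -1.123602
  k3 = f(0.180000, -1.032248) = -1.166551
  k4 = f(0.360000, -1.249958) = -1.445255
  y ← -0.830000 + (0.36/6)·(k1 + 2k2 + 2k3 + k4) = -1.245816
s=0.360000, y=-1.245816:
  k1 = f(0.360000, -1.245816) = -1.440739
  k2 = f(0.540000, -1.505149) = -1.764812
  k3 = f(0.540000, -1.563482) = -1.828395
  k4 = f(0.720000, -1.904038) = -2.241001
  y ← -1.245816 + (0.36/6)·(k1 + 2k2 + 2k3 + k4) = -1.897905
y(0.72) ≈ -1.8979

-1.8979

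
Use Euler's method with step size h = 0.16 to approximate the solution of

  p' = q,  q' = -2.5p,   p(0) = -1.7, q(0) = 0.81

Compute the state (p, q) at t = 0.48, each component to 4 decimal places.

Euler on (p,q): p_{n+1} = p_n + h·p', q_{n+1} = q_n + h·q'.
0.000000: (-1.700000, 0.810000); f=(0.810000, 4.250000) → (-1.570400, 1.490000)
0.160000: (-1.570400, 1.490000); f=(1.490000, 3.926000) → (-1.332000, 2.118160)
0.320000: (-1.332000, 2.118160); f=(2.118160, 3.330000) → (-0.993094, 2.650960)
(p(0.48), q(0.48)) ≈ (-0.9931, 2.6510)

-0.9931, 2.6510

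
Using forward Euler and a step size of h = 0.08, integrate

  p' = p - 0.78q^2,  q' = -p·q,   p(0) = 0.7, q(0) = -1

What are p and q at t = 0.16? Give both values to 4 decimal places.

Euler on (p,q): p_{n+1} = p_n + h·p', q_{n+1} = q_n + h·q'.
0.000000: (0.700000, -1.000000); f=(-0.080000, 0.700000) → (0.693600, -0.944000)
0.080000: (0.693600, -0.944000); f=(-0.001486, 0.654758) → (0.693481, -0.891619)
(p(0.16), q(0.16)) ≈ (0.6935, -0.8916)

0.6935, -0.8916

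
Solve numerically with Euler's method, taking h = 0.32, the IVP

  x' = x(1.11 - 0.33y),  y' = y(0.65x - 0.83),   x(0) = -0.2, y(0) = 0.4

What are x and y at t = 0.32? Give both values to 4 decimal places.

Euler on (x,y): x_{n+1} = x_n + h·x', y_{n+1} = y_n + h·y'.
0.000000: (-0.200000, 0.400000); f=(-0.195600, -0.384000) → (-0.262592, 0.277120)
(x(0.32), y(0.32)) ≈ (-0.2626, 0.2771)

-0.2626, 0.2771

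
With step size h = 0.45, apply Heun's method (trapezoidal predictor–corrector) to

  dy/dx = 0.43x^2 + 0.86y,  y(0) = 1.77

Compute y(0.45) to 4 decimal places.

2.6071

Heun: k1 = f(x_n, y_n); k2 = f(x_n + h, y_n + h·k1); y_{n+1} = y_n + (h/2)·(k1 + k2).
x=0.000000, y=1.770000:
  k1 = f(0.000000, 1.770000) = 1.522200
  k2 = f(0.450000, 2.454990) = 2.198366
  y ← 1.770000 + (0.45/2)·(1.522200 + 2.198366) = 2.607127
y(0.45) ≈ 2.6071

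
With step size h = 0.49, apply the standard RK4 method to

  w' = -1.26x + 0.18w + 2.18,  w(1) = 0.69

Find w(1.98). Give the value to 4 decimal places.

1.1669

RK4: k1 = f(x_n, w_n); k2 = f(x_n + h/2, w_n + (h/2)·k1); k3 = f(x_n + h/2, w_n + (h/2)·k2); k4 = f(x_n + h, w_n + h·k3); w_{n+1} = w_n + (h/6)·(k1 + 2k2 + 2k3 + k4).
x=1.000000, w=0.690000:
  k1 = f(1.000000, 0.690000) = 1.044200
  k2 = f(1.245000, 0.945829) = 0.781549
  k3 = f(1.245000, 0.881480) = 0.769966
  k4 = f(1.490000, 1.067283) = 0.494711
  w ← 0.690000 + (0.49/6)·(k1 + 2k2 + 2k3 + k4) = 1.069092
x=1.490000, w=1.069092:
  k1 = f(1.490000, 1.069092) = 0.495037
  k2 = f(1.735000, 1.190376) = 0.208168
  k3 = f(1.735000, 1.120093) = 0.195517
  k4 = f(1.980000, 1.164895) = -0.105119
  w ← 1.069092 + (0.49/6)·(k1 + 2k2 + 2k3 + k4) = 1.166870
w(1.98) ≈ 1.1669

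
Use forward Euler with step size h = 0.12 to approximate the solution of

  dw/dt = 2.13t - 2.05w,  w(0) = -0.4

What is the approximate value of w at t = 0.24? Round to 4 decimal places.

Euler: w_{n+1} = w_n + h·f(t_n, w_n).
t=0.000000, w=-0.400000: f=0.820000 → w ← -0.400000 + 0.12·0.820000 = -0.301600
t=0.120000, w=-0.301600: f=0.873880 → w ← -0.301600 + 0.12·0.873880 = -0.196734
w(0.24) ≈ -0.1967

-0.1967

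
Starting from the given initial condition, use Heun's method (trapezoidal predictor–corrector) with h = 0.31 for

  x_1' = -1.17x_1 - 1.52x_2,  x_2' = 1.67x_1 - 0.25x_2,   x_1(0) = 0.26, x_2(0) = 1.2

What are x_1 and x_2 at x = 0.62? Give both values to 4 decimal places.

Heun on (x_1,x_2): k1 = f(x_n, state_n); k2 = f(x_n + h, state_n + h·k1); state_{n+1} = state_n + (h/2)·(k1 + k2).
0.000000: (0.260000, 1.200000)
  k1 = (-2.128200, 0.134200)
  predictor → (-0.399742, 1.241602)
  k2 = (-1.419537, -0.977970)
  → (-0.289899, 1.069216)
0.310000: (-0.289899, 1.069216)
  k1 = (-1.286026, -0.751436)
  predictor → (-0.688567, 0.836271)
  k2 = (-0.465508, -1.358975)
  → (-0.561387, 0.742102)
(x_1(0.62), x_2(0.62)) ≈ (-0.5614, 0.7421)

-0.5614, 0.7421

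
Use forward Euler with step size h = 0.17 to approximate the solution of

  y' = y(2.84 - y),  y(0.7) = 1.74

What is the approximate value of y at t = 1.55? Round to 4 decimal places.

Euler: y_{n+1} = y_n + h·f(t_n, y_n).
t=0.700000, y=1.740000: f=1.914000 → y ← 1.740000 + 0.17·1.914000 = 2.065380
t=0.870000, y=2.065380: f=1.599885 → y ← 2.065380 + 0.17·1.599885 = 2.337360
t=1.040000, y=2.337360: f=1.174850 → y ← 2.337360 + 0.17·1.174850 = 2.537085
t=1.210000, y=2.537085: f=0.768521 → y ← 2.537085 + 0.17·0.768521 = 2.667734
t=1.380000, y=2.667734: f=0.459561 → y ← 2.667734 + 0.17·0.459561 = 2.745859
y(1.55) ≈ 2.7459

2.7459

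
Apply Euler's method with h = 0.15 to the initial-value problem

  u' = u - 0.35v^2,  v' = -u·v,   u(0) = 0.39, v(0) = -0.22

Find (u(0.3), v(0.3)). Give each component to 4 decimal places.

0.5106, -0.1933

Euler on (u,v): u_{n+1} = u_n + h·u', v_{n+1} = v_n + h·v'.
0.000000: (0.390000, -0.220000); f=(0.373060, 0.085800) → (0.445959, -0.207130)
0.150000: (0.445959, -0.207130); f=(0.430943, 0.092371) → (0.510600, -0.193274)
(u(0.3), v(0.3)) ≈ (0.5106, -0.1933)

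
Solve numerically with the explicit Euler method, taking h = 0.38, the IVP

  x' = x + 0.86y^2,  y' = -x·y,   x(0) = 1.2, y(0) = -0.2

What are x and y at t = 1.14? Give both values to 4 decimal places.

Euler on (x,y): x_{n+1} = x_n + h·x', y_{n+1} = y_n + h·y'.
0.000000: (1.200000, -0.200000); f=(1.234400, 0.240000) → (1.669072, -0.108800)
0.380000: (1.669072, -0.108800); f=(1.679252, 0.181595) → (2.307188, -0.039794)
0.760000: (2.307188, -0.039794); f=(2.308550, 0.091812) → (3.184437, -0.004905)
(x(1.14), y(1.14)) ≈ (3.1844, -0.0049)

3.1844, -0.0049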